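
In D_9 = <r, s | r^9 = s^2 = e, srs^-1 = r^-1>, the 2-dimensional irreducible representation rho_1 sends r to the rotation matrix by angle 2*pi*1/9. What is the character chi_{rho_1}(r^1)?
chi_{rho_1}(r^1) = 2*cos(2*pi*1*1/9) = 2*cos(2*pi/9)

rho_1(r^1) is rotation by angle 2*pi*1*1/9, whose trace is 2*cos(2*pi*1*1/9) = 2*cos(2*pi/9).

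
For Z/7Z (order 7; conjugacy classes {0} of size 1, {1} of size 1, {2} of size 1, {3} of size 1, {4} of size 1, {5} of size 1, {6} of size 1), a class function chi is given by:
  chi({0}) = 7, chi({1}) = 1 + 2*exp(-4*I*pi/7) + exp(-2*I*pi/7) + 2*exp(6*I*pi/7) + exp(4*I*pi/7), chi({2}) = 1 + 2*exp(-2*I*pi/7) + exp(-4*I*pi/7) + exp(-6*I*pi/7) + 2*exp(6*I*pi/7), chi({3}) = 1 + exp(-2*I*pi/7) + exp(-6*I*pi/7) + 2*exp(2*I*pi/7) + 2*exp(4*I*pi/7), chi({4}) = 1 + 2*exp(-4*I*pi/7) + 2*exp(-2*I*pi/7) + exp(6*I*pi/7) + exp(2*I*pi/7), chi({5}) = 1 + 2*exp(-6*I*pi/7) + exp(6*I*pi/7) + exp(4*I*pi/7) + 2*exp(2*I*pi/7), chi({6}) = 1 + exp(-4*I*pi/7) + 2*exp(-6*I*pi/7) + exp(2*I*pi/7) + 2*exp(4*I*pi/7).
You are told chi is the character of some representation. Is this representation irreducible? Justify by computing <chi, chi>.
Not irreducible (reducible): <chi, chi> = 11 > 1.

Why: <chi, chi> = (1/|G|) sum_C |C| * |chi(C)|^2 = (1/7)[1*|7|^2 + 1*|1 + 2*exp(-4*I*pi/7) + exp(-2*I*pi/7) + 2*exp(6*I*pi/7) + exp(4*I*pi/7)|^2 + 1*|1 + 2*exp(-2*I*pi/7) + exp(-4*I*pi/7) + exp(-6*I*pi/7) + 2*exp(6*I*pi/7)|^2 + 1*|1 + exp(-2*I*pi/7) + exp(-6*I*pi/7) + 2*exp(2*I*pi/7) + 2*exp(4*I*pi/7)|^2 + 1*|1 + 2*exp(-4*I*pi/7) + 2*exp(-2*I*pi/7) + exp(6*I*pi/7) + exp(2*I*pi/7)|^2 + 1*|1 + 2*exp(-6*I*pi/7) + exp(6*I*pi/7) + exp(4*I*pi/7) + 2*exp(2*I*pi/7)|^2 + 1*|1 + exp(-4*I*pi/7) + 2*exp(-6*I*pi/7) + exp(2*I*pi/7) + 2*exp(4*I*pi/7)|^2]
  = (1/7)[(49) + (11 + 7*exp(-4*I*pi/7) + 5*exp(-2*I*pi/7) + 7*exp(-6*I*pi/7) + 7*exp(6*I*pi/7) + 5*exp(2*I*pi/7) + 7*exp(4*I*pi/7)) + (11 + 7*exp(-2*I*pi/7) + 5*exp(-4*I*pi/7) + 7*exp(-6*I*pi/7) + 7*exp(6*I*pi/7) + 5*exp(4*I*pi/7) + 7*exp(2*I*pi/7)) + (11 + 7*exp(-4*I*pi/7) + 7*exp(-2*I*pi/7) + 5*exp(-6*I*pi/7) + 5*exp(6*I*pi/7) + 7*exp(2*I*pi/7) + 7*exp(4*I*pi/7)) + (11 + 7*exp(-4*I*pi/7) + 7*exp(-2*I*pi/7) + 5*exp(-6*I*pi/7) + 5*exp(6*I*pi/7) + 7*exp(2*I*pi/7) + 7*exp(4*I*pi/7)) + (11 + 7*exp(-2*I*pi/7) + 5*exp(-4*I*pi/7) + 7*exp(-6*I*pi/7) + 7*exp(6*I*pi/7) + 5*exp(4*I*pi/7) + 7*exp(2*I*pi/7)) + (11 + 7*exp(-4*I*pi/7) + 5*exp(-2*I*pi/7) + 7*exp(-6*I*pi/7) + 7*exp(6*I*pi/7) + 5*exp(2*I*pi/7) + 7*exp(4*I*pi/7))] = 77/7 = 11.
(Exp terms are combined using exp(i*s)*conj(exp(i*t)) = exp(i*(s-t)), and sums of them are collapsed using the identity that for every m > 1 the m distinct m-th roots of unity sum to 0, e.g. 1 + exp(2*I*pi/3) + exp(-2*I*pi/3) = 0.)
A character is irreducible iff <chi, chi> = 1, so this representation is reducible.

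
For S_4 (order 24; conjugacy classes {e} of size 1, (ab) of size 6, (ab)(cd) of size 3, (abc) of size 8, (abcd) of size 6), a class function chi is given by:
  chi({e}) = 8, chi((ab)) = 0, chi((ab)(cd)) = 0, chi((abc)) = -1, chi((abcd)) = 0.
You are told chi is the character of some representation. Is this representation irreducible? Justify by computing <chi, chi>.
Not irreducible (reducible): <chi, chi> = 3 > 1.

Working: <chi, chi> = (1/|G|) sum_C |C| * |chi(C)|^2 = (1/24)[1*|8|^2 + 6*|0|^2 + 3*|0|^2 + 8*|-1|^2 + 6*|0|^2]
  = (1/24)[(64) + (0) + (0) + (8) + (0)] = 72/24 = 3.
A character is irreducible iff <chi, chi> = 1, so this representation is reducible.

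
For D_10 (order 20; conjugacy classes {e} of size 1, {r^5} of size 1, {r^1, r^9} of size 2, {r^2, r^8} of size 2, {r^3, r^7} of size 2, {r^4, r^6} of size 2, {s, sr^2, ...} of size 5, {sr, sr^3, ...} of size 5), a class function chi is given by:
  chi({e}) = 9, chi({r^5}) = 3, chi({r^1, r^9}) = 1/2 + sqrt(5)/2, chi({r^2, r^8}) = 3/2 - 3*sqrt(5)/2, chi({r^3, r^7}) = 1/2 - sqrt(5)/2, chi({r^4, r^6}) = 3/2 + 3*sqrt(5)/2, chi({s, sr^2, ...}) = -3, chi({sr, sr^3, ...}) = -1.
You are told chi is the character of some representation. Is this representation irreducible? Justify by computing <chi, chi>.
Not irreducible (reducible): <chi, chi> = 10 > 1.

Why: <chi, chi> = (1/|G|) sum_C |C| * |chi(C)|^2 = (1/20)[1*|9|^2 + 1*|3|^2 + 2*|1/2 + sqrt(5)/2|^2 + 2*|3/2 - 3*sqrt(5)/2|^2 + 2*|1/2 - sqrt(5)/2|^2 + 2*|3/2 + 3*sqrt(5)/2|^2 + 5*|-3|^2 + 5*|-1|^2]
  = (1/20)[(81) + (9) + (sqrt(5) + 3) + (27 - 9*sqrt(5)) + (3 - sqrt(5)) + (9*sqrt(5) + 27) + (45) + (5)] = 200/20 = 10.
A character is irreducible iff <chi, chi> = 1, so this representation is reducible.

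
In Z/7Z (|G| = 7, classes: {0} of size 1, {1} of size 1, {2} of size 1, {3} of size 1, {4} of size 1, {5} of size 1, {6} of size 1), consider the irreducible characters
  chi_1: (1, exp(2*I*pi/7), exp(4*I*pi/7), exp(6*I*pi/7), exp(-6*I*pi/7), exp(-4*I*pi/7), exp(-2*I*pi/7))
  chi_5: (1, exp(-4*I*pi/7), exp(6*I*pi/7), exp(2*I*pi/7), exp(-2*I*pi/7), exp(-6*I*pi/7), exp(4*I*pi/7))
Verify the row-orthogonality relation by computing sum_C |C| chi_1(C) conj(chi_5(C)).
Sum = 0; so <chi_1, chi_5> = 0 (distinct irreducibles are orthogonal).

Justification: Compute term by term over conjugacy classes (|C| * chi_1(C) * conj(chi_5(C))):
  1*(1)*conj(1) + 1*(exp(2*I*pi/7))*conj(exp(-4*I*pi/7)) + 1*(exp(4*I*pi/7))*conj(exp(6*I*pi/7)) + 1*(exp(6*I*pi/7))*conj(exp(2*I*pi/7)) + 1*(exp(-6*I*pi/7))*conj(exp(-2*I*pi/7)) + 1*(exp(-4*I*pi/7))*conj(exp(-6*I*pi/7)) + 1*(exp(-2*I*pi/7))*conj(exp(4*I*pi/7))
  = (1) + (exp(6*I*pi/7)) + (exp(-2*I*pi/7)) + (exp(4*I*pi/7)) + (exp(-4*I*pi/7)) + (exp(2*I*pi/7)) + (exp(-6*I*pi/7))
  = 0.
(Exp terms are combined using exp(i*s)*conj(exp(i*t)) = exp(i*(s-t)), and sums of them are collapsed using the identity that for every m > 1 the m distinct m-th roots of unity sum to 0, e.g. 1 + exp(2*I*pi/3) + exp(-2*I*pi/3) = 0.)
Dividing by |G| = 7 gives 0/7 = 0, matching the row-orthogonality relation <chi_1, chi_5> = [chi_1 = chi_5].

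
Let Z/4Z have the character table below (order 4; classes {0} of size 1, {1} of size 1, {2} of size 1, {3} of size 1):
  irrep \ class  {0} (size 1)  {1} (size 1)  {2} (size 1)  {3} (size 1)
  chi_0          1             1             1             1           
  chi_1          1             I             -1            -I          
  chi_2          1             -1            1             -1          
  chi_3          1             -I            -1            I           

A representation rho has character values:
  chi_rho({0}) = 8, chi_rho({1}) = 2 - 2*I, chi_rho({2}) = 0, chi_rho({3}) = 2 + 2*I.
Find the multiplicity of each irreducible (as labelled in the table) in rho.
Multiplicities: chi_0: 3, chi_1: 1, chi_2: 1, chi_3: 3.

Solution. Use <chi_rho, chi> = (1/|G|) sum_C |C| * chi_rho(C) * conj(chi(C)) with |G| = 4 for each irreducible chi in the table:
  <chi_rho, chi_0> = (1/4)[1*(8)*conj(1) + 1*(2 - 2*I)*conj(1) + 1*(0)*conj(1) + 1*(2 + 2*I)*conj(1)]
      = (1/4)[(8) + (2 - 2*I) + (0) + (2 + 2*I)] = 12/4 = 3
  <chi_rho, chi_1> = (1/4)[1*(8)*conj(1) + 1*(2 - 2*I)*conj(I) + 1*(0)*conj(-1) + 1*(2 + 2*I)*conj(-I)]
      = (1/4)[(8) + (-2 - 2*I) + (0) + (-2 + 2*I)] = 4/4 = 1
  <chi_rho, chi_2> = (1/4)[1*(8)*conj(1) + 1*(2 - 2*I)*conj(-1) + 1*(0)*conj(1) + 1*(2 + 2*I)*conj(-1)]
      = (1/4)[(8) + (-2 + 2*I) + (0) + (-2 - 2*I)] = 4/4 = 1
  <chi_rho, chi_3> = (1/4)[1*(8)*conj(1) + 1*(2 - 2*I)*conj(-I) + 1*(0)*conj(-1) + 1*(2 + 2*I)*conj(I)]
      = (1/4)[(8) + (2 + 2*I) + (0) + (2 - 2*I)] = 12/4 = 3
(Exp terms are combined using exp(i*s)*conj(exp(i*t)) = exp(i*(s-t)), and sums of them are collapsed using the identity that for every m > 1 the m distinct m-th roots of unity sum to 0, e.g. 1 + exp(2*I*pi/3) + exp(-2*I*pi/3) = 0.)
Dimension check: dim(rho) = sum (mult * dim) = 3*1 + 1*1 + 1*1 + 3*1 = 8 = chi_rho(e) = 8.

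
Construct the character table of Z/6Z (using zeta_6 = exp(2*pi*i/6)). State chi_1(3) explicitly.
Character table of Z/6Z (irreps indexed chi_0,...,chi_5 with chi_k(m) = zeta_6^(k*m), zeta_6 = exp(2*pi*i/6)):
  irrep \ class  {0} (size 1)  {1} (size 1)    {2} (size 1)    {3} (size 1)  {4} (size 1)    {5} (size 1)  
  chi_0          1             1               1               1             1               1             
  chi_1          1             exp(I*pi/3)     exp(2*I*pi/3)   -1            exp(-2*I*pi/3)  exp(-I*pi/3)  
  chi_2          1             exp(2*I*pi/3)   exp(-2*I*pi/3)  1             exp(2*I*pi/3)   exp(-2*I*pi/3)
  chi_3          1             -1              1               -1            1               -1            
  chi_4          1             exp(-2*I*pi/3)  exp(2*I*pi/3)   1             exp(-2*I*pi/3)  exp(2*I*pi/3) 
  chi_5          1             exp(-I*pi/3)    exp(-2*I*pi/3)  -1            exp(2*I*pi/3)   exp(I*pi/3)   

Spot check: chi_1(3) = zeta_6^(1*3) = zeta_6^3 = -1.

Working: Z/6Z is abelian, so all 6 irreducible complex representations are 1-dimensional. They are given by chi_k(m) = zeta_6^(k*m) for k = 0,...,5. Row orthogonality: sum_m chi_k(m) conj(chi_l(m)) = 6 * [k = l].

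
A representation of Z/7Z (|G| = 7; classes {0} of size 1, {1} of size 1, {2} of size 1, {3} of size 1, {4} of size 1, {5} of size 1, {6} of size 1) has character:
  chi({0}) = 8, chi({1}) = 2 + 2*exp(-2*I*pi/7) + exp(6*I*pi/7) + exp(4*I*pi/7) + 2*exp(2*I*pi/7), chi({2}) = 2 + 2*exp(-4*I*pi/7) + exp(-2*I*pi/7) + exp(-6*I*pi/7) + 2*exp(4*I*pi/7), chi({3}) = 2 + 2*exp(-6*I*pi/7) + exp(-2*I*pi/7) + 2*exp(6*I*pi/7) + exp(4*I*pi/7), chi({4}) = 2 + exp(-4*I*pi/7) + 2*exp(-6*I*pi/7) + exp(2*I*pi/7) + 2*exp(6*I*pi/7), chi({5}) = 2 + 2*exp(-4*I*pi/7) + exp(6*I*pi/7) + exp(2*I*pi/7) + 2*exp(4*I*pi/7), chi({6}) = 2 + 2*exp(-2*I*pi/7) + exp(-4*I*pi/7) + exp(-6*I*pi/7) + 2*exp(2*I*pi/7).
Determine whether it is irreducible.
Not irreducible (reducible): <chi, chi> = 14 > 1.

<chi, chi> = (1/|G|) sum_C |C| * |chi(C)|^2 = (1/7)[1*|8|^2 + 1*|2 + 2*exp(-2*I*pi/7) + exp(6*I*pi/7) + exp(4*I*pi/7) + 2*exp(2*I*pi/7)|^2 + 1*|2 + 2*exp(-4*I*pi/7) + exp(-2*I*pi/7) + exp(-6*I*pi/7) + 2*exp(4*I*pi/7)|^2 + 1*|2 + 2*exp(-6*I*pi/7) + exp(-2*I*pi/7) + 2*exp(6*I*pi/7) + exp(4*I*pi/7)|^2 + 1*|2 + exp(-4*I*pi/7) + 2*exp(-6*I*pi/7) + exp(2*I*pi/7) + 2*exp(6*I*pi/7)|^2 + 1*|2 + 2*exp(-4*I*pi/7) + exp(6*I*pi/7) + exp(2*I*pi/7) + 2*exp(4*I*pi/7)|^2 + 1*|2 + 2*exp(-2*I*pi/7) + exp(-4*I*pi/7) + exp(-6*I*pi/7) + 2*exp(2*I*pi/7)|^2]
  = (1/7)[(64) + (14 + 11*exp(-2*I*pi/7) + 8*exp(-4*I*pi/7) + 6*exp(-6*I*pi/7) + 6*exp(6*I*pi/7) + 8*exp(4*I*pi/7) + 11*exp(2*I*pi/7)) + (14 + 11*exp(-4*I*pi/7) + 6*exp(-2*I*pi/7) + 8*exp(-6*I*pi/7) + 8*exp(6*I*pi/7) + 6*exp(2*I*pi/7) + 11*exp(4*I*pi/7)) + (14 + 8*exp(-2*I*pi/7) + 6*exp(-4*I*pi/7) + 11*exp(-6*I*pi/7) + 11*exp(6*I*pi/7) + 6*exp(4*I*pi/7) + 8*exp(2*I*pi/7)) + (14 + 8*exp(-2*I*pi/7) + 6*exp(-4*I*pi/7) + 11*exp(-6*I*pi/7) + 11*exp(6*I*pi/7) + 6*exp(4*I*pi/7) + 8*exp(2*I*pi/7)) + (14 + 11*exp(-4*I*pi/7) + 6*exp(-2*I*pi/7) + 8*exp(-6*I*pi/7) + 8*exp(6*I*pi/7) + 6*exp(2*I*pi/7) + 11*exp(4*I*pi/7)) + (14 + 11*exp(-2*I*pi/7) + 8*exp(-4*I*pi/7) + 6*exp(-6*I*pi/7) + 6*exp(6*I*pi/7) + 8*exp(4*I*pi/7) + 11*exp(2*I*pi/7))] = 98/7 = 14.
(Exp terms are combined using exp(i*s)*conj(exp(i*t)) = exp(i*(s-t)), and sums of them are collapsed using the identity that for every m > 1 the m distinct m-th roots of unity sum to 0, e.g. 1 + exp(2*I*pi/3) + exp(-2*I*pi/3) = 0.)
A character is irreducible iff <chi, chi> = 1, so this representation is reducible.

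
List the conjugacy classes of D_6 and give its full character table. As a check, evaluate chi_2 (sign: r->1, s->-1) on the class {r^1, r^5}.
Conjugacy classes: {e} of size 1, {r^3} of size 1, {r^1, r^5} of size 2, {r^2, r^4} of size 2, {s, sr^2, ...} of size 3, {sr, sr^3, ...} of size 3.
Character table:
  irrep \ class              {e} (size 1)  {r^3} (size 1)  {r^1, r^5} (size 2)  {r^2, r^4} (size 2)  {s, sr^2, ...} (size 3)  {sr, sr^3, ...} (size 3)
  chi_1 (triv)               1             1               1                    1                    1                        1                       
  chi_2 (sign: r->1, s->-1)  1             1               1                    1                    -1                       -1                      
  chi_3 (r->-1, s->1)        1             -1              -1                   1                    1                        -1                      
  chi_4 (r->-1, s->-1)       1             -1              -1                   1                    -1                       1                       
  chi_5 (2d, j=1)            2             -2              1                    -1                   0                        0                       
  chi_6 (2d, j=2)            2             2               -1                   -1                   0                        0                       

Spot check: chi_2 (sign: r->1, s->-1) on {r^1, r^5} = 1.

Derivation: D_6 has order 2*6 = 12 with 6 conjugacy classes, hence 6 irreducibles. Sum of squared dims 1 + 1 + 1 + 1 + 4 + 4 = 12 = |G|. Linear characters come from the abelianisation; the 2-dimensional irreps have character r^k -> 2*cos(2*pi*j*k/6), reflections -> 0.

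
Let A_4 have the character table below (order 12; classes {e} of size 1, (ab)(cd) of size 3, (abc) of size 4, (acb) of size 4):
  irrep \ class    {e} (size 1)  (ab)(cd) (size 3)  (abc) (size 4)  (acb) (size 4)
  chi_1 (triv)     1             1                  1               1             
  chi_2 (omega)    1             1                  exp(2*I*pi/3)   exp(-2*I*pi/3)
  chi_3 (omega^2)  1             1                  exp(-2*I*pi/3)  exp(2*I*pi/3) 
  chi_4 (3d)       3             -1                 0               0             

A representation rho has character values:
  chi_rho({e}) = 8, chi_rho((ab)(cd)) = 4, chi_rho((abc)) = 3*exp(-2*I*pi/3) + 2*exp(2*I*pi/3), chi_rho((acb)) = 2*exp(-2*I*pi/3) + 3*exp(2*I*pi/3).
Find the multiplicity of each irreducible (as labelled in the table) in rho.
Multiplicities: chi_1: 0, chi_2: 2, chi_3: 3, chi_4: 1.

Proof sketch: Use <chi_rho, chi> = (1/|G|) sum_C |C| * chi_rho(C) * conj(chi(C)) with |G| = 12 for each irreducible chi in the table:
  <chi_rho, chi_1> = (1/12)[1*(8)*conj(1) + 3*(4)*conj(1) + 4*(3*exp(-2*I*pi/3) + 2*exp(2*I*pi/3))*conj(1) + 4*(2*exp(-2*I*pi/3) + 3*exp(2*I*pi/3))*conj(1)]
      = (1/12)[(8) + (12) + (12*exp(-2*I*pi/3) + 8*exp(2*I*pi/3)) + (8*exp(-2*I*pi/3) + 12*exp(2*I*pi/3))] = 0/12 = 0
  <chi_rho, chi_2> = (1/12)[1*(8)*conj(1) + 3*(4)*conj(1) + 4*(3*exp(-2*I*pi/3) + 2*exp(2*I*pi/3))*conj(exp(2*I*pi/3)) + 4*(2*exp(-2*I*pi/3) + 3*exp(2*I*pi/3))*conj(exp(-2*I*pi/3))]
      = (1/12)[(8) + (12) + (8 + 12*exp(2*I*pi/3)) + (8 + 12*exp(-2*I*pi/3))] = 24/12 = 2
  <chi_rho, chi_3> = (1/12)[1*(8)*conj(1) + 3*(4)*conj(1) + 4*(3*exp(-2*I*pi/3) + 2*exp(2*I*pi/3))*conj(exp(-2*I*pi/3)) + 4*(2*exp(-2*I*pi/3) + 3*exp(2*I*pi/3))*conj(exp(2*I*pi/3))]
      = (1/12)[(8) + (12) + (12 + 8*exp(-2*I*pi/3)) + (12 + 8*exp(2*I*pi/3))] = 36/12 = 3
  <chi_rho, chi_4> = (1/12)[1*(8)*conj(3) + 3*(4)*conj(-1) + 4*(3*exp(-2*I*pi/3) + 2*exp(2*I*pi/3))*conj(0) + 4*(2*exp(-2*I*pi/3) + 3*exp(2*I*pi/3))*conj(0)]
      = (1/12)[(24) + (-12) + (0) + (0)] = 12/12 = 1
(Exp terms are combined using exp(i*s)*conj(exp(i*t)) = exp(i*(s-t)), and sums of them are collapsed using the identity that for every m > 1 the m distinct m-th roots of unity sum to 0, e.g. 1 + exp(2*I*pi/3) + exp(-2*I*pi/3) = 0.)
Dimension check: dim(rho) = sum (mult * dim) = 0*1 + 2*1 + 3*1 + 1*3 = 8 = chi_rho(e) = 8.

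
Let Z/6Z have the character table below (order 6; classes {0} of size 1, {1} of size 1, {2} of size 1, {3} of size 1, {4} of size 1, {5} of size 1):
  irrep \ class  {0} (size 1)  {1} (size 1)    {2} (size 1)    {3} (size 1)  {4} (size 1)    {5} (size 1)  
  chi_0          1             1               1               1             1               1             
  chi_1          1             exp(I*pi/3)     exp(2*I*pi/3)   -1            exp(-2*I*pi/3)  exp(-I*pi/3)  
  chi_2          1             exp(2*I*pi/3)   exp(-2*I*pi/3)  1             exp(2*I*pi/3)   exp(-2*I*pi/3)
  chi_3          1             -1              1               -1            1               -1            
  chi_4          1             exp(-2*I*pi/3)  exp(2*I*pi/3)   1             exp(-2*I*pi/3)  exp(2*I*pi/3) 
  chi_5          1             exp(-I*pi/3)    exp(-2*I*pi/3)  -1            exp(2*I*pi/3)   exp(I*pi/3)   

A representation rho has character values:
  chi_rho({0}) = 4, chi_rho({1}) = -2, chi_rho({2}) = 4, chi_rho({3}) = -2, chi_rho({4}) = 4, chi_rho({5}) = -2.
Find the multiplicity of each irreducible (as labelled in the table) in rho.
Multiplicities: chi_0: 1, chi_1: 0, chi_2: 0, chi_3: 3, chi_4: 0, chi_5: 0.

Solution. Use <chi_rho, chi> = (1/|G|) sum_C |C| * chi_rho(C) * conj(chi(C)) with |G| = 6 for each irreducible chi in the table:
  <chi_rho, chi_0> = (1/6)[1*(4)*conj(1) + 1*(-2)*conj(1) + 1*(4)*conj(1) + 1*(-2)*conj(1) + 1*(4)*conj(1) + 1*(-2)*conj(1)]
      = (1/6)[(4) + (-2) + (4) + (-2) + (4) + (-2)] = 6/6 = 1
  <chi_rho, chi_1> = (1/6)[1*(4)*conj(1) + 1*(-2)*conj(exp(I*pi/3)) + 1*(4)*conj(exp(2*I*pi/3)) + 1*(-2)*conj(-1) + 1*(4)*conj(exp(-2*I*pi/3)) + 1*(-2)*conj(exp(-I*pi/3))]
      = (1/6)[(4) + (-2*exp(-I*pi/3)) + (4*exp(-2*I*pi/3)) + (2) + (4*exp(2*I*pi/3)) + (-2*exp(I*pi/3))] = 0/6 = 0
  <chi_rho, chi_2> = (1/6)[1*(4)*conj(1) + 1*(-2)*conj(exp(2*I*pi/3)) + 1*(4)*conj(exp(-2*I*pi/3)) + 1*(-2)*conj(1) + 1*(4)*conj(exp(2*I*pi/3)) + 1*(-2)*conj(exp(-2*I*pi/3))]
      = (1/6)[(4) + (-2*exp(-2*I*pi/3)) + (4*exp(2*I*pi/3)) + (-2) + (4*exp(-2*I*pi/3)) + (-2*exp(2*I*pi/3))] = 0/6 = 0
  <chi_rho, chi_3> = (1/6)[1*(4)*conj(1) + 1*(-2)*conj(-1) + 1*(4)*conj(1) + 1*(-2)*conj(-1) + 1*(4)*conj(1) + 1*(-2)*conj(-1)]
      = (1/6)[(4) + (2) + (4) + (2) + (4) + (2)] = 18/6 = 3
  <chi_rho, chi_4> = (1/6)[1*(4)*conj(1) + 1*(-2)*conj(exp(-2*I*pi/3)) + 1*(4)*conj(exp(2*I*pi/3)) + 1*(-2)*conj(1) + 1*(4)*conj(exp(-2*I*pi/3)) + 1*(-2)*conj(exp(2*I*pi/3))]
      = (1/6)[(4) + (-2*exp(2*I*pi/3)) + (4*exp(-2*I*pi/3)) + (-2) + (4*exp(2*I*pi/3)) + (-2*exp(-2*I*pi/3))] = 0/6 = 0
  <chi_rho, chi_5> = (1/6)[1*(4)*conj(1) + 1*(-2)*conj(exp(-I*pi/3)) + 1*(4)*conj(exp(-2*I*pi/3)) + 1*(-2)*conj(-1) + 1*(4)*conj(exp(2*I*pi/3)) + 1*(-2)*conj(exp(I*pi/3))]
      = (1/6)[(4) + (-2*exp(I*pi/3)) + (4*exp(2*I*pi/3)) + (2) + (4*exp(-2*I*pi/3)) + (-2*exp(-I*pi/3))] = 0/6 = 0
(Exp terms are combined using exp(i*s)*conj(exp(i*t)) = exp(i*(s-t)), and sums of them are collapsed using the identity that for every m > 1 the m distinct m-th roots of unity sum to 0, e.g. 1 + exp(2*I*pi/3) + exp(-2*I*pi/3) = 0.)
Dimension check: dim(rho) = sum (mult * dim) = 1*1 + 0*1 + 0*1 + 3*1 + 0*1 + 0*1 = 4 = chi_rho(e) = 4.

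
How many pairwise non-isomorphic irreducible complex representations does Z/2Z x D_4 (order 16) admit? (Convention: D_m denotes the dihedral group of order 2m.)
10

Why: The number of irreducible complex representations of a finite group equals its number of conjugacy classes. For a direct product, #classes(G x H) = #classes(G) * #classes(H). Z/2Z has 2 classes (abelian), D_4 has 5 classes, so 2 * 5 = 10, so Z/2Z x D_4 (order 16) has exactly 10 irreducible complex representations.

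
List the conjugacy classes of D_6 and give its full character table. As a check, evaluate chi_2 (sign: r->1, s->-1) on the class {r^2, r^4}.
Conjugacy classes: {e} of size 1, {r^3} of size 1, {r^1, r^5} of size 2, {r^2, r^4} of size 2, {s, sr^2, ...} of size 3, {sr, sr^3, ...} of size 3.
Character table:
  irrep \ class              {e} (size 1)  {r^3} (size 1)  {r^1, r^5} (size 2)  {r^2, r^4} (size 2)  {s, sr^2, ...} (size 3)  {sr, sr^3, ...} (size 3)
  chi_1 (triv)               1             1               1                    1                    1                        1                       
  chi_2 (sign: r->1, s->-1)  1             1               1                    1                    -1                       -1                      
  chi_3 (r->-1, s->1)        1             -1              -1                   1                    1                        -1                      
  chi_4 (r->-1, s->-1)       1             -1              -1                   1                    -1                       1                       
  chi_5 (2d, j=1)            2             -2              1                    -1                   0                        0                       
  chi_6 (2d, j=2)            2             2               -1                   -1                   0                        0                       

Spot check: chi_2 (sign: r->1, s->-1) on {r^2, r^4} = 1.

Details: D_6 has order 2*6 = 12 with 6 conjugacy classes, hence 6 irreducibles. Sum of squared dims 1 + 1 + 1 + 1 + 4 + 4 = 12 = |G|. Linear characters come from the abelianisation; the 2-dimensional irreps have character r^k -> 2*cos(2*pi*j*k/6), reflections -> 0.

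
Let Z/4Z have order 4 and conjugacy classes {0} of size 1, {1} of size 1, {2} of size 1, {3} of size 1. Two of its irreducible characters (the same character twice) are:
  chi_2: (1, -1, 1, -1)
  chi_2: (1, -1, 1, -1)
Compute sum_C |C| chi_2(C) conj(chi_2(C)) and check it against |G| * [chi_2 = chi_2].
Sum = 4 = |G| = 4; so <chi_2, chi_2> = 1 (norm-1 confirms irreducibility).

Why: Compute term by term over conjugacy classes (|C| * chi_2(C) * conj(chi_2(C))):
  1*(1)*conj(1) + 1*(-1)*conj(-1) + 1*(1)*conj(1) + 1*(-1)*conj(-1)
  = (1) + (1) + (1) + (1)
  = 4.
(Exp terms are combined using exp(i*s)*conj(exp(i*t)) = exp(i*(s-t)), and sums of them are collapsed using the identity that for every m > 1 the m distinct m-th roots of unity sum to 0, e.g. 1 + exp(2*I*pi/3) + exp(-2*I*pi/3) = 0.)
Dividing by |G| = 4 gives 4/4 = 1, matching the row-orthogonality relation <chi_2, chi_2> = [chi_2 = chi_2].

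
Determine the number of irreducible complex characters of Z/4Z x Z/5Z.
20

Details: The number of irreducible complex representations of a finite group equals its number of conjugacy classes. Z/4Z x Z/5Z is abelian of order 20, so every element is its own conjugacy class: 20 classes, so Z/4Z x Z/5Z (order 20) has exactly 20 irreducible complex representations.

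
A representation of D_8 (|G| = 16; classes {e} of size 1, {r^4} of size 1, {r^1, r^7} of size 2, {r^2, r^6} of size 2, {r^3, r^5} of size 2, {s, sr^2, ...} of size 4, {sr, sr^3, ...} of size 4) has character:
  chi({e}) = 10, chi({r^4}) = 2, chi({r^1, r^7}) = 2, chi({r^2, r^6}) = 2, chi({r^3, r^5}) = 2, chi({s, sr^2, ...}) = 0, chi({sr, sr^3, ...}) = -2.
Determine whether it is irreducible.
Not irreducible (reducible): <chi, chi> = 9 > 1.

Solution. <chi, chi> = (1/|G|) sum_C |C| * |chi(C)|^2 = (1/16)[1*|10|^2 + 1*|2|^2 + 2*|2|^2 + 2*|2|^2 + 2*|2|^2 + 4*|0|^2 + 4*|-2|^2]
  = (1/16)[(100) + (4) + (8) + (8) + (8) + (0) + (16)] = 144/16 = 9.
A character is irreducible iff <chi, chi> = 1, so this representation is reducible.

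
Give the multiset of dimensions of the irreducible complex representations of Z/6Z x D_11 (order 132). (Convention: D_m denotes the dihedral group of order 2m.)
Dimensions: 1, 1, 1, 1, 1, 1, 1, 1, 1, 1, 1, 1, 2, 2, 2, 2, 2, 2, 2, 2, 2, 2, 2, 2, 2, 2, 2, 2, 2, 2, 2, 2, 2, 2, 2, 2, 2, 2, 2, 2, 2, 2

Details: There are 42 irreducibles (= number of conjugacy classes). Their dimensions d_i satisfy sum d_i^2 = |G| = 132: 1 + 1 + 1 + 1 + 1 + 1 + 1 + 1 + 1 + 1 + 1 + 1 + 4 + 4 + 4 + 4 + 4 + 4 + 4 + 4 + 4 + 4 + 4 + 4 + 4 + 4 + 4 + 4 + 4 + 4 + 4 + 4 + 4 + 4 + 4 + 4 + 4 + 4 + 4 + 4 + 4 + 4 = 132. (For the product with Z/6Z: each of the 6 1-dim characters of Z/6Z tensors with each irrep of D_11, giving 6 copies of each D_11-dimension.)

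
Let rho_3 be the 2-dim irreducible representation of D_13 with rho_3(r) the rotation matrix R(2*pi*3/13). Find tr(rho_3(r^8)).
chi_{rho_3}(r^8) = 2*cos(2*pi*3*8/13) = 2*cos(4*pi/13)

Why: rho_3(r^8) is rotation by angle 2*pi*3*8/13, whose trace is 2*cos(2*pi*3*8/13) = 2*cos(4*pi/13).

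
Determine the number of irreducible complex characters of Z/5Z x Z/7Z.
35

Details: The number of irreducible complex representations of a finite group equals its number of conjugacy classes. Z/5Z x Z/7Z is abelian of order 35, so every element is its own conjugacy class: 35 classes, so Z/5Z x Z/7Z (order 35) has exactly 35 irreducible complex representations.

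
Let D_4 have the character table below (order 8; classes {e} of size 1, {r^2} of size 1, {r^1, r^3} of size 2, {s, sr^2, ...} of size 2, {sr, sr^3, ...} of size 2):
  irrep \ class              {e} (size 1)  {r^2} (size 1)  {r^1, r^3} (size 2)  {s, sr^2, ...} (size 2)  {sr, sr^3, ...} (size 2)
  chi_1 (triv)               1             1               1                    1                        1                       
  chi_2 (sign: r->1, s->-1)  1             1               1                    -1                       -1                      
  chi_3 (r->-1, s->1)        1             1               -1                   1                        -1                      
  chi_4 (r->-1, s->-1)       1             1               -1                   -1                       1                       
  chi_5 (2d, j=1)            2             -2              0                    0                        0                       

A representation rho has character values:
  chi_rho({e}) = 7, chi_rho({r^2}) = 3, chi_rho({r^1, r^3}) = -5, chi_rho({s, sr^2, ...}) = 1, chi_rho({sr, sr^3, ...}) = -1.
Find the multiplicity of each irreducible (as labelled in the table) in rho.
Multiplicities: chi_1: 0, chi_2: 0, chi_3: 3, chi_4: 2, chi_5: 1.

Argument: Use <chi_rho, chi> = (1/|G|) sum_C |C| * chi_rho(C) * conj(chi(C)) with |G| = 8 for each irreducible chi in the table:
  <chi_rho, chi_1> = (1/8)[1*(7)*conj(1) + 1*(3)*conj(1) + 2*(-5)*conj(1) + 2*(1)*conj(1) + 2*(-1)*conj(1)]
      = (1/8)[(7) + (3) + (-10) + (2) + (-2)] = 0/8 = 0
  <chi_rho, chi_2> = (1/8)[1*(7)*conj(1) + 1*(3)*conj(1) + 2*(-5)*conj(1) + 2*(1)*conj(-1) + 2*(-1)*conj(-1)]
      = (1/8)[(7) + (3) + (-10) + (-2) + (2)] = 0/8 = 0
  <chi_rho, chi_3> = (1/8)[1*(7)*conj(1) + 1*(3)*conj(1) + 2*(-5)*conj(-1) + 2*(1)*conj(1) + 2*(-1)*conj(-1)]
      = (1/8)[(7) + (3) + (10) + (2) + (2)] = 24/8 = 3
  <chi_rho, chi_4> = (1/8)[1*(7)*conj(1) + 1*(3)*conj(1) + 2*(-5)*conj(-1) + 2*(1)*conj(-1) + 2*(-1)*conj(1)]
      = (1/8)[(7) + (3) + (10) + (-2) + (-2)] = 16/8 = 2
  <chi_rho, chi_5> = (1/8)[1*(7)*conj(2) + 1*(3)*conj(-2) + 2*(-5)*conj(0) + 2*(1)*conj(0) + 2*(-1)*conj(0)]
      = (1/8)[(14) + (-6) + (0) + (0) + (0)] = 8/8 = 1
Dimension check: dim(rho) = sum (mult * dim) = 0*1 + 0*1 + 3*1 + 2*1 + 1*2 = 7 = chi_rho(e) = 7.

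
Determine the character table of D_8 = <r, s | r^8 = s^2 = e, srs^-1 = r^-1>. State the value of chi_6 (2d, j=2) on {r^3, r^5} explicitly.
Conjugacy classes: {e} of size 1, {r^4} of size 1, {r^1, r^7} of size 2, {r^2, r^6} of size 2, {r^3, r^5} of size 2, {s, sr^2, ...} of size 4, {sr, sr^3, ...} of size 4.
Character table:
  irrep \ class              {e} (size 1)  {r^4} (size 1)  {r^1, r^7} (size 2)  {r^2, r^6} (size 2)  {r^3, r^5} (size 2)  {s, sr^2, ...} (size 4)  {sr, sr^3, ...} (size 4)
  chi_1 (triv)               1             1               1                    1                    1                    1                        1                       
  chi_2 (sign: r->1, s->-1)  1             1               1                    1                    1                    -1                       -1                      
  chi_3 (r->-1, s->1)        1             1               -1                   1                    -1                   1                        -1                      
  chi_4 (r->-1, s->-1)       1             1               -1                   1                    -1                   -1                       1                       
  chi_5 (2d, j=1)            2             -2              sqrt(2)              0                    -sqrt(2)             0                        0                       
  chi_6 (2d, j=2)            2             2               0                    -2                   0                    0                        0                       
  chi_7 (2d, j=3)            2             -2              -sqrt(2)             0                    sqrt(2)              0                        0                       

Spot check: chi_6 (2d, j=2) on {r^3, r^5} = 0.

Proof sketch: D_8 has order 2*8 = 16 with 7 conjugacy classes, hence 7 irreducibles. Sum of squared dims 1 + 1 + 1 + 1 + 4 + 4 + 4 = 16 = |G|. Linear characters come from the abelianisation; the 2-dimensional irreps have character r^k -> 2*cos(2*pi*j*k/8), reflections -> 0.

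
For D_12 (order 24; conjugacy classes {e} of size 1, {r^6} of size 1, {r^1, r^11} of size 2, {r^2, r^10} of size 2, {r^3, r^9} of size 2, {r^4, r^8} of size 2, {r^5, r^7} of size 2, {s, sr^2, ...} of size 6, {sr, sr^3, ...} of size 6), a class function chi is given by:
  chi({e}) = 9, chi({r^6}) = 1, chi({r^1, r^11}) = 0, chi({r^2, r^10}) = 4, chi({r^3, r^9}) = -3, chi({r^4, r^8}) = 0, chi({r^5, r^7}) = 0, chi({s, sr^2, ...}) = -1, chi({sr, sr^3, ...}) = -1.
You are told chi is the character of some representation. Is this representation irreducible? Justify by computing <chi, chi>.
Not irreducible (reducible): <chi, chi> = 6 > 1.

Derivation: <chi, chi> = (1/|G|) sum_C |C| * |chi(C)|^2 = (1/24)[1*|9|^2 + 1*|1|^2 + 2*|0|^2 + 2*|4|^2 + 2*|-3|^2 + 2*|0|^2 + 2*|0|^2 + 6*|-1|^2 + 6*|-1|^2]
  = (1/24)[(81) + (1) + (0) + (32) + (18) + (0) + (0) + (6) + (6)] = 144/24 = 6.
A character is irreducible iff <chi, chi> = 1, so this representation is reducible.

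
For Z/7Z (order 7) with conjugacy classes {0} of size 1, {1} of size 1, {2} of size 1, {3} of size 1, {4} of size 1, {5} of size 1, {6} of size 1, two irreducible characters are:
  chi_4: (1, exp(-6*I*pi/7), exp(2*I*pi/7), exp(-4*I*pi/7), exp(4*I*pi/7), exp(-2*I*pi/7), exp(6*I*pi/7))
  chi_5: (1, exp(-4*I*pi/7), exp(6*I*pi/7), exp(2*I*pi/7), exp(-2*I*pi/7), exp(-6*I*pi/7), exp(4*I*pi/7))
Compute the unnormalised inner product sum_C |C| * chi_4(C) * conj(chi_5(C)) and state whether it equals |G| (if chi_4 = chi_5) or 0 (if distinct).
Sum = 0; so <chi_4, chi_5> = 0 (distinct irreducibles are orthogonal).

Explanation: Compute term by term over conjugacy classes (|C| * chi_4(C) * conj(chi_5(C))):
  1*(1)*conj(1) + 1*(exp(-6*I*pi/7))*conj(exp(-4*I*pi/7)) + 1*(exp(2*I*pi/7))*conj(exp(6*I*pi/7)) + 1*(exp(-4*I*pi/7))*conj(exp(2*I*pi/7)) + 1*(exp(4*I*pi/7))*conj(exp(-2*I*pi/7)) + 1*(exp(-2*I*pi/7))*conj(exp(-6*I*pi/7)) + 1*(exp(6*I*pi/7))*conj(exp(4*I*pi/7))
  = (1) + (exp(-2*I*pi/7)) + (exp(-4*I*pi/7)) + (exp(-6*I*pi/7)) + (exp(6*I*pi/7)) + (exp(4*I*pi/7)) + (exp(2*I*pi/7))
  = 0.
(Exp terms are combined using exp(i*s)*conj(exp(i*t)) = exp(i*(s-t)), and sums of them are collapsed using the identity that for every m > 1 the m distinct m-th roots of unity sum to 0, e.g. 1 + exp(2*I*pi/3) + exp(-2*I*pi/3) = 0.)
Dividing by |G| = 7 gives 0/7 = 0, matching the row-orthogonality relation <chi_4, chi_5> = [chi_4 = chi_5].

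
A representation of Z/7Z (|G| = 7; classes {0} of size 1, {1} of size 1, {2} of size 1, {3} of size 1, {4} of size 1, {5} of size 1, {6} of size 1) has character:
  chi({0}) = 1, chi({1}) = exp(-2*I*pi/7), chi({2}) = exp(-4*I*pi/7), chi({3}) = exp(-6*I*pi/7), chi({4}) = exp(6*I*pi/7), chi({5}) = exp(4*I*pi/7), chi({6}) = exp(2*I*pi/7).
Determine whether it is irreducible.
Irreducible: <chi, chi> = 1.

Reasoning: <chi, chi> = (1/|G|) sum_C |C| * |chi(C)|^2 = (1/7)[1*|1|^2 + 1*|exp(-2*I*pi/7)|^2 + 1*|exp(-4*I*pi/7)|^2 + 1*|exp(-6*I*pi/7)|^2 + 1*|exp(6*I*pi/7)|^2 + 1*|exp(4*I*pi/7)|^2 + 1*|exp(2*I*pi/7)|^2]
  = (1/7)[(1) + (1) + (1) + (1) + (1) + (1) + (1)] = 7/7 = 1.
(Exp terms are combined using exp(i*s)*conj(exp(i*t)) = exp(i*(s-t)), and sums of them are collapsed using the identity that for every m > 1 the m distinct m-th roots of unity sum to 0, e.g. 1 + exp(2*I*pi/3) + exp(-2*I*pi/3) = 0.)
A character is irreducible iff <chi, chi> = 1, so this representation is irreducible.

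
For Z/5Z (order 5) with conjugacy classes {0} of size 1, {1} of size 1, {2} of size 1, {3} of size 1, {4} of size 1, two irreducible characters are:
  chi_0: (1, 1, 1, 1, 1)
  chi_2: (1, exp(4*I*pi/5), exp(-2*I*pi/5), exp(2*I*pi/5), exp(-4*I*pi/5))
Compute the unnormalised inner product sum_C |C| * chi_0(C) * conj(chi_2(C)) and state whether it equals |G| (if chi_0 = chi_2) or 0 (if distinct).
Sum = 0; so <chi_0, chi_2> = 0 (distinct irreducibles are orthogonal).

Working: Compute term by term over conjugacy classes (|C| * chi_0(C) * conj(chi_2(C))):
  1*(1)*conj(1) + 1*(1)*conj(exp(4*I*pi/5)) + 1*(1)*conj(exp(-2*I*pi/5)) + 1*(1)*conj(exp(2*I*pi/5)) + 1*(1)*conj(exp(-4*I*pi/5))
  = (1) + (exp(-4*I*pi/5)) + (exp(2*I*pi/5)) + (exp(-2*I*pi/5)) + (exp(4*I*pi/5))
  = 0.
(Exp terms are combined using exp(i*s)*conj(exp(i*t)) = exp(i*(s-t)), and sums of them are collapsed using the identity that for every m > 1 the m distinct m-th roots of unity sum to 0, e.g. 1 + exp(2*I*pi/3) + exp(-2*I*pi/3) = 0.)
Dividing by |G| = 5 gives 0/5 = 0, matching the row-orthogonality relation <chi_0, chi_2> = [chi_0 = chi_2].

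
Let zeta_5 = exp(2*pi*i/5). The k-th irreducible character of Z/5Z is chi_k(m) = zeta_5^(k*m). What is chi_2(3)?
chi_2(3) = zeta_5^6 = exp(2*I*pi/5)

Justification: chi_2(3) = zeta_5^(2*3) = zeta_5^6. Since zeta_5^5 = 1, this equals zeta_5^1 = exp(2*pi*i*1/5) = exp(2*I*pi/5).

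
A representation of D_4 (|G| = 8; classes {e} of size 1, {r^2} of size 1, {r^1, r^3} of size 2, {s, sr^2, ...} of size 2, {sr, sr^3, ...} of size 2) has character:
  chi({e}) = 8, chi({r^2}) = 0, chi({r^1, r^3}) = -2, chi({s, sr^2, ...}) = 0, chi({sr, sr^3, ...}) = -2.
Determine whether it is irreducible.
Not irreducible (reducible): <chi, chi> = 10 > 1.

Details: <chi, chi> = (1/|G|) sum_C |C| * |chi(C)|^2 = (1/8)[1*|8|^2 + 1*|0|^2 + 2*|-2|^2 + 2*|0|^2 + 2*|-2|^2]
  = (1/8)[(64) + (0) + (8) + (0) + (8)] = 80/8 = 10.
A character is irreducible iff <chi, chi> = 1, so this representation is reducible.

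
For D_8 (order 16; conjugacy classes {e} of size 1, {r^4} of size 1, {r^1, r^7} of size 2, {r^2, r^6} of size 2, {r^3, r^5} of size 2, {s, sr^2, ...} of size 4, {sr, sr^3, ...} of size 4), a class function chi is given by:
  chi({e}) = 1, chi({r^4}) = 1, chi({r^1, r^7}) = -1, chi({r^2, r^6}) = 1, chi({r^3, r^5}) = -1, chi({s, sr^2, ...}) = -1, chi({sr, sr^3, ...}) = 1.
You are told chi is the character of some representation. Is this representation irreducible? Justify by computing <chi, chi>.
Irreducible: <chi, chi> = 1.

Proof sketch: <chi, chi> = (1/|G|) sum_C |C| * |chi(C)|^2 = (1/16)[1*|1|^2 + 1*|1|^2 + 2*|-1|^2 + 2*|1|^2 + 2*|-1|^2 + 4*|-1|^2 + 4*|1|^2]
  = (1/16)[(1) + (1) + (2) + (2) + (2) + (4) + (4)] = 16/16 = 1.
A character is irreducible iff <chi, chi> = 1, so this representation is irreducible.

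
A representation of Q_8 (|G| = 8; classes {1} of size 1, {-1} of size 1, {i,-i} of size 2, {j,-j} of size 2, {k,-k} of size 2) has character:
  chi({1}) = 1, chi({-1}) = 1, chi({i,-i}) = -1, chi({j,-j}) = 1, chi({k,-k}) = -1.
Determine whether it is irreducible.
Irreducible: <chi, chi> = 1.

Explanation: <chi, chi> = (1/|G|) sum_C |C| * |chi(C)|^2 = (1/8)[1*|1|^2 + 1*|1|^2 + 2*|-1|^2 + 2*|1|^2 + 2*|-1|^2]
  = (1/8)[(1) + (1) + (2) + (2) + (2)] = 8/8 = 1.
A character is irreducible iff <chi, chi> = 1, so this representation is irreducible.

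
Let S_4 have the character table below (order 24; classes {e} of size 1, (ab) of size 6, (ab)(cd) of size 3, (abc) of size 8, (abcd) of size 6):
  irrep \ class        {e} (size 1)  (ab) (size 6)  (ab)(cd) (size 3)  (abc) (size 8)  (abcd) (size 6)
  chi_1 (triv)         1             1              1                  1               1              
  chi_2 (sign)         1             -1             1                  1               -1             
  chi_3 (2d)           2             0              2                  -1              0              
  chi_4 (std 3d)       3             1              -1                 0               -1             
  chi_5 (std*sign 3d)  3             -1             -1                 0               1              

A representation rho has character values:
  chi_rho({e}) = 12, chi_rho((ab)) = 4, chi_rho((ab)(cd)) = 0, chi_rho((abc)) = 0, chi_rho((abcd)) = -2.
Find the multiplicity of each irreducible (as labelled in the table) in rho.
Multiplicities: chi_1: 1, chi_2: 0, chi_3: 1, chi_4: 3, chi_5: 0.

Why: Use <chi_rho, chi> = (1/|G|) sum_C |C| * chi_rho(C) * conj(chi(C)) with |G| = 24 for each irreducible chi in the table:
  <chi_rho, chi_1> = (1/24)[1*(12)*conj(1) + 6*(4)*conj(1) + 3*(0)*conj(1) + 8*(0)*conj(1) + 6*(-2)*conj(1)]
      = (1/24)[(12) + (24) + (0) + (0) + (-12)] = 24/24 = 1
  <chi_rho, chi_2> = (1/24)[1*(12)*conj(1) + 6*(4)*conj(-1) + 3*(0)*conj(1) + 8*(0)*conj(1) + 6*(-2)*conj(-1)]
      = (1/24)[(12) + (-24) + (0) + (0) + (12)] = 0/24 = 0
  <chi_rho, chi_3> = (1/24)[1*(12)*conj(2) + 6*(4)*conj(0) + 3*(0)*conj(2) + 8*(0)*conj(-1) + 6*(-2)*conj(0)]
      = (1/24)[(24) + (0) + (0) + (0) + (0)] = 24/24 = 1
  <chi_rho, chi_4> = (1/24)[1*(12)*conj(3) + 6*(4)*conj(1) + 3*(0)*conj(-1) + 8*(0)*conj(0) + 6*(-2)*conj(-1)]
      = (1/24)[(36) + (24) + (0) + (0) + (12)] = 72/24 = 3
  <chi_rho, chi_5> = (1/24)[1*(12)*conj(3) + 6*(4)*conj(-1) + 3*(0)*conj(-1) + 8*(0)*conj(0) + 6*(-2)*conj(1)]
      = (1/24)[(36) + (-24) + (0) + (0) + (-12)] = 0/24 = 0
Dimension check: dim(rho) = sum (mult * dim) = 1*1 + 0*1 + 1*2 + 3*3 + 0*3 = 12 = chi_rho(e) = 12.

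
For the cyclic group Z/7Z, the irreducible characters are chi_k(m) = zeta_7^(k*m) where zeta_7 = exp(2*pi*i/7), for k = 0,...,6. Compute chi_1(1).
chi_1(1) = zeta_7^1 = exp(2*I*pi/7)

chi_1(1) = zeta_7^(1*1) = zeta_7^1. Since zeta_7^7 = 1, this equals zeta_7^1 = exp(2*pi*i*1/7) = exp(2*I*pi/7).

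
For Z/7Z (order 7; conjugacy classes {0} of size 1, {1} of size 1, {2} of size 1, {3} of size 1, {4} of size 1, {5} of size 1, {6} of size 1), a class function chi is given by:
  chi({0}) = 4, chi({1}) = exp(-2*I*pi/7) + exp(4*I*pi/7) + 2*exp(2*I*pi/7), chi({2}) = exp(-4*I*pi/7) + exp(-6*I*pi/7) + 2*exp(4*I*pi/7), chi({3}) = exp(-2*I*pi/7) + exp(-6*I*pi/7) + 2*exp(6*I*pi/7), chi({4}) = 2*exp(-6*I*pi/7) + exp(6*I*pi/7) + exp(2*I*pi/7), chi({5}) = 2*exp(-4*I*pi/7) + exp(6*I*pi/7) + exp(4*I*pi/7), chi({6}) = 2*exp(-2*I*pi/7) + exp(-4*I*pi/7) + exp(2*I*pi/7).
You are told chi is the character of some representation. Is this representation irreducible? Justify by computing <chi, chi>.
Not irreducible (reducible): <chi, chi> = 6 > 1.

Proof sketch: <chi, chi> = (1/|G|) sum_C |C| * |chi(C)|^2 = (1/7)[1*|4|^2 + 1*|exp(-2*I*pi/7) + exp(4*I*pi/7) + 2*exp(2*I*pi/7)|^2 + 1*|exp(-4*I*pi/7) + exp(-6*I*pi/7) + 2*exp(4*I*pi/7)|^2 + 1*|exp(-2*I*pi/7) + exp(-6*I*pi/7) + 2*exp(6*I*pi/7)|^2 + 1*|2*exp(-6*I*pi/7) + exp(6*I*pi/7) + exp(2*I*pi/7)|^2 + 1*|2*exp(-4*I*pi/7) + exp(6*I*pi/7) + exp(4*I*pi/7)|^2 + 1*|2*exp(-2*I*pi/7) + exp(-4*I*pi/7) + exp(2*I*pi/7)|^2]
  = (1/7)[(16) + (6 + 2*exp(-4*I*pi/7) + 2*exp(-2*I*pi/7) + exp(-6*I*pi/7) + exp(6*I*pi/7) + 2*exp(2*I*pi/7) + 2*exp(4*I*pi/7)) + (6 + 2*exp(-4*I*pi/7) + 2*exp(-6*I*pi/7) + exp(-2*I*pi/7) + exp(2*I*pi/7) + 2*exp(6*I*pi/7) + 2*exp(4*I*pi/7)) + (6 + 2*exp(-2*I*pi/7) + exp(-4*I*pi/7) + 2*exp(-6*I*pi/7) + 2*exp(6*I*pi/7) + exp(4*I*pi/7) + 2*exp(2*I*pi/7)) + (6 + 2*exp(-2*I*pi/7) + exp(-4*I*pi/7) + 2*exp(-6*I*pi/7) + 2*exp(6*I*pi/7) + exp(4*I*pi/7) + 2*exp(2*I*pi/7)) + (6 + 2*exp(-4*I*pi/7) + 2*exp(-6*I*pi/7) + exp(-2*I*pi/7) + exp(2*I*pi/7) + 2*exp(6*I*pi/7) + 2*exp(4*I*pi/7)) + (6 + 2*exp(-4*I*pi/7) + 2*exp(-2*I*pi/7) + exp(-6*I*pi/7) + exp(6*I*pi/7) + 2*exp(2*I*pi/7) + 2*exp(4*I*pi/7))] = 42/7 = 6.
(Exp terms are combined using exp(i*s)*conj(exp(i*t)) = exp(i*(s-t)), and sums of them are collapsed using the identity that for every m > 1 the m distinct m-th roots of unity sum to 0, e.g. 1 + exp(2*I*pi/3) + exp(-2*I*pi/3) = 0.)
A character is irreducible iff <chi, chi> = 1, so this representation is reducible.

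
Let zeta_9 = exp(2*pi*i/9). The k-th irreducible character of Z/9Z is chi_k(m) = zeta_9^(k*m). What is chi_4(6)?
chi_4(6) = zeta_9^24 = exp(-2*I*pi/3)

Explanation: chi_4(6) = zeta_9^(4*6) = zeta_9^24. Since zeta_9^9 = 1, this equals zeta_9^6 = exp(2*pi*i*6/9) = exp(-2*I*pi/3).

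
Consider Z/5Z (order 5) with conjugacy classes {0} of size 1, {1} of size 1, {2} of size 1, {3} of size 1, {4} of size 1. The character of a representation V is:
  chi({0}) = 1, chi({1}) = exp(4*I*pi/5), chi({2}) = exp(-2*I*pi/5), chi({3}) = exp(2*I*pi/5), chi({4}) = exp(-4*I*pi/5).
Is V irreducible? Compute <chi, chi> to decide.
Irreducible: <chi, chi> = 1.

Explanation: <chi, chi> = (1/|G|) sum_C |C| * |chi(C)|^2 = (1/5)[1*|1|^2 + 1*|exp(4*I*pi/5)|^2 + 1*|exp(-2*I*pi/5)|^2 + 1*|exp(2*I*pi/5)|^2 + 1*|exp(-4*I*pi/5)|^2]
  = (1/5)[(1) + (1) + (1) + (1) + (1)] = 5/5 = 1.
(Exp terms are combined using exp(i*s)*conj(exp(i*t)) = exp(i*(s-t)), and sums of them are collapsed using the identity that for every m > 1 the m distinct m-th roots of unity sum to 0, e.g. 1 + exp(2*I*pi/3) + exp(-2*I*pi/3) = 0.)
A character is irreducible iff <chi, chi> = 1, so this representation is irreducible.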